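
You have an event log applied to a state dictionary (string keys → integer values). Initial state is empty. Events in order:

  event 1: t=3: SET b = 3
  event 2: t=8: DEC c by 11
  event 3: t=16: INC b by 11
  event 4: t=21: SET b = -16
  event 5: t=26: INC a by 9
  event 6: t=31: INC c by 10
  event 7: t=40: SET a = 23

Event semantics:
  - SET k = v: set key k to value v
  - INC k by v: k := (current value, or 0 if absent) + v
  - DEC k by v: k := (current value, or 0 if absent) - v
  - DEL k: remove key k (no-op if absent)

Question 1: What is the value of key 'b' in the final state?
Track key 'b' through all 7 events:
  event 1 (t=3: SET b = 3): b (absent) -> 3
  event 2 (t=8: DEC c by 11): b unchanged
  event 3 (t=16: INC b by 11): b 3 -> 14
  event 4 (t=21: SET b = -16): b 14 -> -16
  event 5 (t=26: INC a by 9): b unchanged
  event 6 (t=31: INC c by 10): b unchanged
  event 7 (t=40: SET a = 23): b unchanged
Final: b = -16

Answer: -16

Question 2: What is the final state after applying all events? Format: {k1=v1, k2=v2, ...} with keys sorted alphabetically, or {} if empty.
  after event 1 (t=3: SET b = 3): {b=3}
  after event 2 (t=8: DEC c by 11): {b=3, c=-11}
  after event 3 (t=16: INC b by 11): {b=14, c=-11}
  after event 4 (t=21: SET b = -16): {b=-16, c=-11}
  after event 5 (t=26: INC a by 9): {a=9, b=-16, c=-11}
  after event 6 (t=31: INC c by 10): {a=9, b=-16, c=-1}
  after event 7 (t=40: SET a = 23): {a=23, b=-16, c=-1}

Answer: {a=23, b=-16, c=-1}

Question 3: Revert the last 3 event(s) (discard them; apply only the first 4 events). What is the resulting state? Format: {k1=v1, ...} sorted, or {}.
Answer: {b=-16, c=-11}

Derivation:
Keep first 4 events (discard last 3):
  after event 1 (t=3: SET b = 3): {b=3}
  after event 2 (t=8: DEC c by 11): {b=3, c=-11}
  after event 3 (t=16: INC b by 11): {b=14, c=-11}
  after event 4 (t=21: SET b = -16): {b=-16, c=-11}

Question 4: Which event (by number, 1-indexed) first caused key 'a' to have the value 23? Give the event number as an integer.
Answer: 7

Derivation:
Looking for first event where a becomes 23:
  event 5: a = 9
  event 6: a = 9
  event 7: a 9 -> 23  <-- first match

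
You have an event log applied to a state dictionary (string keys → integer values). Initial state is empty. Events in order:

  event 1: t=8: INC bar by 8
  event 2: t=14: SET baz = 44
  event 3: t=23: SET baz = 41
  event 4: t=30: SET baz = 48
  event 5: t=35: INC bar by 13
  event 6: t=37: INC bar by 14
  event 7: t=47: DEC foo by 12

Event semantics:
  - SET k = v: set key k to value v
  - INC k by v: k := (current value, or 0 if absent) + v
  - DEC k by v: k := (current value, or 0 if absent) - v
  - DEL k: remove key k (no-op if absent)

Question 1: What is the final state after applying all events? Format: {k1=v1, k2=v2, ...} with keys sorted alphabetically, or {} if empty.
Answer: {bar=35, baz=48, foo=-12}

Derivation:
  after event 1 (t=8: INC bar by 8): {bar=8}
  after event 2 (t=14: SET baz = 44): {bar=8, baz=44}
  after event 3 (t=23: SET baz = 41): {bar=8, baz=41}
  after event 4 (t=30: SET baz = 48): {bar=8, baz=48}
  after event 5 (t=35: INC bar by 13): {bar=21, baz=48}
  after event 6 (t=37: INC bar by 14): {bar=35, baz=48}
  after event 7 (t=47: DEC foo by 12): {bar=35, baz=48, foo=-12}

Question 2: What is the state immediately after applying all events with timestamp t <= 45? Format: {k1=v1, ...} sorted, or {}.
Answer: {bar=35, baz=48}

Derivation:
Apply events with t <= 45 (6 events):
  after event 1 (t=8: INC bar by 8): {bar=8}
  after event 2 (t=14: SET baz = 44): {bar=8, baz=44}
  after event 3 (t=23: SET baz = 41): {bar=8, baz=41}
  after event 4 (t=30: SET baz = 48): {bar=8, baz=48}
  after event 5 (t=35: INC bar by 13): {bar=21, baz=48}
  after event 6 (t=37: INC bar by 14): {bar=35, baz=48}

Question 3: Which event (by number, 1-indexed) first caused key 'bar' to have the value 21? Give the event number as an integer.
Looking for first event where bar becomes 21:
  event 1: bar = 8
  event 2: bar = 8
  event 3: bar = 8
  event 4: bar = 8
  event 5: bar 8 -> 21  <-- first match

Answer: 5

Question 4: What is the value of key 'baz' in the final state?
Track key 'baz' through all 7 events:
  event 1 (t=8: INC bar by 8): baz unchanged
  event 2 (t=14: SET baz = 44): baz (absent) -> 44
  event 3 (t=23: SET baz = 41): baz 44 -> 41
  event 4 (t=30: SET baz = 48): baz 41 -> 48
  event 5 (t=35: INC bar by 13): baz unchanged
  event 6 (t=37: INC bar by 14): baz unchanged
  event 7 (t=47: DEC foo by 12): baz unchanged
Final: baz = 48

Answer: 48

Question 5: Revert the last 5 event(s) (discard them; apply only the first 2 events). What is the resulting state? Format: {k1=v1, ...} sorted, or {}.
Answer: {bar=8, baz=44}

Derivation:
Keep first 2 events (discard last 5):
  after event 1 (t=8: INC bar by 8): {bar=8}
  after event 2 (t=14: SET baz = 44): {bar=8, baz=44}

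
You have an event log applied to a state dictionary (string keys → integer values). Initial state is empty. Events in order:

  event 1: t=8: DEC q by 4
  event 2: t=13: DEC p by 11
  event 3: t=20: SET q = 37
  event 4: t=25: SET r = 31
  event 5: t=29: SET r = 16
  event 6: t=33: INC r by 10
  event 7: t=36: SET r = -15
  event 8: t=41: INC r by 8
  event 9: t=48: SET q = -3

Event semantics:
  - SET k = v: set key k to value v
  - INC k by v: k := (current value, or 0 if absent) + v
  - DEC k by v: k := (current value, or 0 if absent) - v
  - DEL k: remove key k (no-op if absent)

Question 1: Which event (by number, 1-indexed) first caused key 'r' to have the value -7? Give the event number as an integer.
Looking for first event where r becomes -7:
  event 4: r = 31
  event 5: r = 16
  event 6: r = 26
  event 7: r = -15
  event 8: r -15 -> -7  <-- first match

Answer: 8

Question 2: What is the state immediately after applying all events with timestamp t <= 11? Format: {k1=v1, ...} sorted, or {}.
Apply events with t <= 11 (1 events):
  after event 1 (t=8: DEC q by 4): {q=-4}

Answer: {q=-4}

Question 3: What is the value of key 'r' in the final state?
Answer: -7

Derivation:
Track key 'r' through all 9 events:
  event 1 (t=8: DEC q by 4): r unchanged
  event 2 (t=13: DEC p by 11): r unchanged
  event 3 (t=20: SET q = 37): r unchanged
  event 4 (t=25: SET r = 31): r (absent) -> 31
  event 5 (t=29: SET r = 16): r 31 -> 16
  event 6 (t=33: INC r by 10): r 16 -> 26
  event 7 (t=36: SET r = -15): r 26 -> -15
  event 8 (t=41: INC r by 8): r -15 -> -7
  event 9 (t=48: SET q = -3): r unchanged
Final: r = -7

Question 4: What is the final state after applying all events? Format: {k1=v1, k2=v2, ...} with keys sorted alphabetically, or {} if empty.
Answer: {p=-11, q=-3, r=-7}

Derivation:
  after event 1 (t=8: DEC q by 4): {q=-4}
  after event 2 (t=13: DEC p by 11): {p=-11, q=-4}
  after event 3 (t=20: SET q = 37): {p=-11, q=37}
  after event 4 (t=25: SET r = 31): {p=-11, q=37, r=31}
  after event 5 (t=29: SET r = 16): {p=-11, q=37, r=16}
  after event 6 (t=33: INC r by 10): {p=-11, q=37, r=26}
  after event 7 (t=36: SET r = -15): {p=-11, q=37, r=-15}
  after event 8 (t=41: INC r by 8): {p=-11, q=37, r=-7}
  after event 9 (t=48: SET q = -3): {p=-11, q=-3, r=-7}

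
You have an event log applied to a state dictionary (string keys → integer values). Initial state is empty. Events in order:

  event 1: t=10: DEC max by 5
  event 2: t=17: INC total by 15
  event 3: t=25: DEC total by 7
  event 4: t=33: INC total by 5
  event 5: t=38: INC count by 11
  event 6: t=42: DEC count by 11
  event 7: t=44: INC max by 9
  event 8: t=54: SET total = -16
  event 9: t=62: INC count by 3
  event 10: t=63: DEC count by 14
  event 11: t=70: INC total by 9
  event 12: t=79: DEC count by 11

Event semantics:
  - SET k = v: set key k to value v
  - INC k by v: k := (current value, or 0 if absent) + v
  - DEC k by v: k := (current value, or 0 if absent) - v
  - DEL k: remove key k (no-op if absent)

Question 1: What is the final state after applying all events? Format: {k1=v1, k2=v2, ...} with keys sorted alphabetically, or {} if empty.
Answer: {count=-22, max=4, total=-7}

Derivation:
  after event 1 (t=10: DEC max by 5): {max=-5}
  after event 2 (t=17: INC total by 15): {max=-5, total=15}
  after event 3 (t=25: DEC total by 7): {max=-5, total=8}
  after event 4 (t=33: INC total by 5): {max=-5, total=13}
  after event 5 (t=38: INC count by 11): {count=11, max=-5, total=13}
  after event 6 (t=42: DEC count by 11): {count=0, max=-5, total=13}
  after event 7 (t=44: INC max by 9): {count=0, max=4, total=13}
  after event 8 (t=54: SET total = -16): {count=0, max=4, total=-16}
  after event 9 (t=62: INC count by 3): {count=3, max=4, total=-16}
  after event 10 (t=63: DEC count by 14): {count=-11, max=4, total=-16}
  after event 11 (t=70: INC total by 9): {count=-11, max=4, total=-7}
  after event 12 (t=79: DEC count by 11): {count=-22, max=4, total=-7}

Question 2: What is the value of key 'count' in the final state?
Answer: -22

Derivation:
Track key 'count' through all 12 events:
  event 1 (t=10: DEC max by 5): count unchanged
  event 2 (t=17: INC total by 15): count unchanged
  event 3 (t=25: DEC total by 7): count unchanged
  event 4 (t=33: INC total by 5): count unchanged
  event 5 (t=38: INC count by 11): count (absent) -> 11
  event 6 (t=42: DEC count by 11): count 11 -> 0
  event 7 (t=44: INC max by 9): count unchanged
  event 8 (t=54: SET total = -16): count unchanged
  event 9 (t=62: INC count by 3): count 0 -> 3
  event 10 (t=63: DEC count by 14): count 3 -> -11
  event 11 (t=70: INC total by 9): count unchanged
  event 12 (t=79: DEC count by 11): count -11 -> -22
Final: count = -22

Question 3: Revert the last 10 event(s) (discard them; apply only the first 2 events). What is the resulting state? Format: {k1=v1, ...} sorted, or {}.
Answer: {max=-5, total=15}

Derivation:
Keep first 2 events (discard last 10):
  after event 1 (t=10: DEC max by 5): {max=-5}
  after event 2 (t=17: INC total by 15): {max=-5, total=15}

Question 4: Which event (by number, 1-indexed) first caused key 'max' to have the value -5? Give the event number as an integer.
Answer: 1

Derivation:
Looking for first event where max becomes -5:
  event 1: max (absent) -> -5  <-- first match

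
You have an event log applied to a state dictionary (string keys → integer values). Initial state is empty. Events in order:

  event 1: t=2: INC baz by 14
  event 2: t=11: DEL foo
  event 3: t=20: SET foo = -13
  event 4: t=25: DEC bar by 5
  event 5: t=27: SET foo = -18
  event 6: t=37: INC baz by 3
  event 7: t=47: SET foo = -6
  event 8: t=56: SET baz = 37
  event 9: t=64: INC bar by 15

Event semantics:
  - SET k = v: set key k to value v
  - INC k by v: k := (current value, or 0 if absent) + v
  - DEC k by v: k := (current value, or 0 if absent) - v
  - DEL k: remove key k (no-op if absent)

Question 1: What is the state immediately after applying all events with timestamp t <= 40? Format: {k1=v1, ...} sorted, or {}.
Answer: {bar=-5, baz=17, foo=-18}

Derivation:
Apply events with t <= 40 (6 events):
  after event 1 (t=2: INC baz by 14): {baz=14}
  after event 2 (t=11: DEL foo): {baz=14}
  after event 3 (t=20: SET foo = -13): {baz=14, foo=-13}
  after event 4 (t=25: DEC bar by 5): {bar=-5, baz=14, foo=-13}
  after event 5 (t=27: SET foo = -18): {bar=-5, baz=14, foo=-18}
  after event 6 (t=37: INC baz by 3): {bar=-5, baz=17, foo=-18}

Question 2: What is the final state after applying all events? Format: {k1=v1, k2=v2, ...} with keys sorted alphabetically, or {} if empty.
  after event 1 (t=2: INC baz by 14): {baz=14}
  after event 2 (t=11: DEL foo): {baz=14}
  after event 3 (t=20: SET foo = -13): {baz=14, foo=-13}
  after event 4 (t=25: DEC bar by 5): {bar=-5, baz=14, foo=-13}
  after event 5 (t=27: SET foo = -18): {bar=-5, baz=14, foo=-18}
  after event 6 (t=37: INC baz by 3): {bar=-5, baz=17, foo=-18}
  after event 7 (t=47: SET foo = -6): {bar=-5, baz=17, foo=-6}
  after event 8 (t=56: SET baz = 37): {bar=-5, baz=37, foo=-6}
  after event 9 (t=64: INC bar by 15): {bar=10, baz=37, foo=-6}

Answer: {bar=10, baz=37, foo=-6}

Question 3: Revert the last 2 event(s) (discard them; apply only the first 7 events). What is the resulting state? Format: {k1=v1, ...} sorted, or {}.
Answer: {bar=-5, baz=17, foo=-6}

Derivation:
Keep first 7 events (discard last 2):
  after event 1 (t=2: INC baz by 14): {baz=14}
  after event 2 (t=11: DEL foo): {baz=14}
  after event 3 (t=20: SET foo = -13): {baz=14, foo=-13}
  after event 4 (t=25: DEC bar by 5): {bar=-5, baz=14, foo=-13}
  after event 5 (t=27: SET foo = -18): {bar=-5, baz=14, foo=-18}
  after event 6 (t=37: INC baz by 3): {bar=-5, baz=17, foo=-18}
  after event 7 (t=47: SET foo = -6): {bar=-5, baz=17, foo=-6}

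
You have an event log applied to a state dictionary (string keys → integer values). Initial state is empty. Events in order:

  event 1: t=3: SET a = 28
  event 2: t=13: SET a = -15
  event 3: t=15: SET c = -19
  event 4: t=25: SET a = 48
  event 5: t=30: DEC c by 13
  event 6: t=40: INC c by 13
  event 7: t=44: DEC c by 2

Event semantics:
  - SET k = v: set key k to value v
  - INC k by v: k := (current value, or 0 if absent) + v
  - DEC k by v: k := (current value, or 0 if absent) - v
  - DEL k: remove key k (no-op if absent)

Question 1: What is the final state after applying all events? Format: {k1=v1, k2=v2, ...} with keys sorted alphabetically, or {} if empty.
  after event 1 (t=3: SET a = 28): {a=28}
  after event 2 (t=13: SET a = -15): {a=-15}
  after event 3 (t=15: SET c = -19): {a=-15, c=-19}
  after event 4 (t=25: SET a = 48): {a=48, c=-19}
  after event 5 (t=30: DEC c by 13): {a=48, c=-32}
  after event 6 (t=40: INC c by 13): {a=48, c=-19}
  after event 7 (t=44: DEC c by 2): {a=48, c=-21}

Answer: {a=48, c=-21}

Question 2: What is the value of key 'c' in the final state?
Track key 'c' through all 7 events:
  event 1 (t=3: SET a = 28): c unchanged
  event 2 (t=13: SET a = -15): c unchanged
  event 3 (t=15: SET c = -19): c (absent) -> -19
  event 4 (t=25: SET a = 48): c unchanged
  event 5 (t=30: DEC c by 13): c -19 -> -32
  event 6 (t=40: INC c by 13): c -32 -> -19
  event 7 (t=44: DEC c by 2): c -19 -> -21
Final: c = -21

Answer: -21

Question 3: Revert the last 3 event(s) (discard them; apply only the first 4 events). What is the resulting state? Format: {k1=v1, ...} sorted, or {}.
Keep first 4 events (discard last 3):
  after event 1 (t=3: SET a = 28): {a=28}
  after event 2 (t=13: SET a = -15): {a=-15}
  after event 3 (t=15: SET c = -19): {a=-15, c=-19}
  after event 4 (t=25: SET a = 48): {a=48, c=-19}

Answer: {a=48, c=-19}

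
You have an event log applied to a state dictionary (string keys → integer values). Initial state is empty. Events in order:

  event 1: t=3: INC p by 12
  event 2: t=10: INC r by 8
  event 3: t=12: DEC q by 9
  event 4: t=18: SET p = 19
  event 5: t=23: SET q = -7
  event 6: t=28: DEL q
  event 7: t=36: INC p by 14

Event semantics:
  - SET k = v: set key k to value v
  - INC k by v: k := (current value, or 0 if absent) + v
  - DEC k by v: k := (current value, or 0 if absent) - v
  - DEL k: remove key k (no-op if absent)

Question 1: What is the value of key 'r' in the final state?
Track key 'r' through all 7 events:
  event 1 (t=3: INC p by 12): r unchanged
  event 2 (t=10: INC r by 8): r (absent) -> 8
  event 3 (t=12: DEC q by 9): r unchanged
  event 4 (t=18: SET p = 19): r unchanged
  event 5 (t=23: SET q = -7): r unchanged
  event 6 (t=28: DEL q): r unchanged
  event 7 (t=36: INC p by 14): r unchanged
Final: r = 8

Answer: 8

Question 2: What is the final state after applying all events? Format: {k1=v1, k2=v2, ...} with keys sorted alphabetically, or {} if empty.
Answer: {p=33, r=8}

Derivation:
  after event 1 (t=3: INC p by 12): {p=12}
  after event 2 (t=10: INC r by 8): {p=12, r=8}
  after event 3 (t=12: DEC q by 9): {p=12, q=-9, r=8}
  after event 4 (t=18: SET p = 19): {p=19, q=-9, r=8}
  after event 5 (t=23: SET q = -7): {p=19, q=-7, r=8}
  after event 6 (t=28: DEL q): {p=19, r=8}
  after event 7 (t=36: INC p by 14): {p=33, r=8}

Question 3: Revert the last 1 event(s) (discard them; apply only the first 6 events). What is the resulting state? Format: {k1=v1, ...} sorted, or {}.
Answer: {p=19, r=8}

Derivation:
Keep first 6 events (discard last 1):
  after event 1 (t=3: INC p by 12): {p=12}
  after event 2 (t=10: INC r by 8): {p=12, r=8}
  after event 3 (t=12: DEC q by 9): {p=12, q=-9, r=8}
  after event 4 (t=18: SET p = 19): {p=19, q=-9, r=8}
  after event 5 (t=23: SET q = -7): {p=19, q=-7, r=8}
  after event 6 (t=28: DEL q): {p=19, r=8}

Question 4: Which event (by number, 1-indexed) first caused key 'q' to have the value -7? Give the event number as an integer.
Looking for first event where q becomes -7:
  event 3: q = -9
  event 4: q = -9
  event 5: q -9 -> -7  <-- first match

Answer: 5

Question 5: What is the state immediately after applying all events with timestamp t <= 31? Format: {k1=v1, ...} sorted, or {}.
Apply events with t <= 31 (6 events):
  after event 1 (t=3: INC p by 12): {p=12}
  after event 2 (t=10: INC r by 8): {p=12, r=8}
  after event 3 (t=12: DEC q by 9): {p=12, q=-9, r=8}
  after event 4 (t=18: SET p = 19): {p=19, q=-9, r=8}
  after event 5 (t=23: SET q = -7): {p=19, q=-7, r=8}
  after event 6 (t=28: DEL q): {p=19, r=8}

Answer: {p=19, r=8}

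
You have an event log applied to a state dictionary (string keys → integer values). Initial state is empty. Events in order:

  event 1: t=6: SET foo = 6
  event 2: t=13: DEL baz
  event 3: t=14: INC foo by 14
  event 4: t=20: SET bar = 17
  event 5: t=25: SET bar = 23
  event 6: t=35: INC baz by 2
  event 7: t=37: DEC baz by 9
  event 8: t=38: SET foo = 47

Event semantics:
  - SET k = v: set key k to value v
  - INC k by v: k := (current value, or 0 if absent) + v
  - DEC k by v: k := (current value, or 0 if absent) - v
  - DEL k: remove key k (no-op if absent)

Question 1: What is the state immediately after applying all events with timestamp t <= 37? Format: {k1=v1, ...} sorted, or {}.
Apply events with t <= 37 (7 events):
  after event 1 (t=6: SET foo = 6): {foo=6}
  after event 2 (t=13: DEL baz): {foo=6}
  after event 3 (t=14: INC foo by 14): {foo=20}
  after event 4 (t=20: SET bar = 17): {bar=17, foo=20}
  after event 5 (t=25: SET bar = 23): {bar=23, foo=20}
  after event 6 (t=35: INC baz by 2): {bar=23, baz=2, foo=20}
  after event 7 (t=37: DEC baz by 9): {bar=23, baz=-7, foo=20}

Answer: {bar=23, baz=-7, foo=20}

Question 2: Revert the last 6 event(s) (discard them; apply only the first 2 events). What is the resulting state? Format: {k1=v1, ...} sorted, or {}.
Answer: {foo=6}

Derivation:
Keep first 2 events (discard last 6):
  after event 1 (t=6: SET foo = 6): {foo=6}
  after event 2 (t=13: DEL baz): {foo=6}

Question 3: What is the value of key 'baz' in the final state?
Answer: -7

Derivation:
Track key 'baz' through all 8 events:
  event 1 (t=6: SET foo = 6): baz unchanged
  event 2 (t=13: DEL baz): baz (absent) -> (absent)
  event 3 (t=14: INC foo by 14): baz unchanged
  event 4 (t=20: SET bar = 17): baz unchanged
  event 5 (t=25: SET bar = 23): baz unchanged
  event 6 (t=35: INC baz by 2): baz (absent) -> 2
  event 7 (t=37: DEC baz by 9): baz 2 -> -7
  event 8 (t=38: SET foo = 47): baz unchanged
Final: baz = -7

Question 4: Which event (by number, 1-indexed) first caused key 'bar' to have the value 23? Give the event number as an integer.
Answer: 5

Derivation:
Looking for first event where bar becomes 23:
  event 4: bar = 17
  event 5: bar 17 -> 23  <-- first match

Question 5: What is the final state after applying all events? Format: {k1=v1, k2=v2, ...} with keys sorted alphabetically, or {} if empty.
  after event 1 (t=6: SET foo = 6): {foo=6}
  after event 2 (t=13: DEL baz): {foo=6}
  after event 3 (t=14: INC foo by 14): {foo=20}
  after event 4 (t=20: SET bar = 17): {bar=17, foo=20}
  after event 5 (t=25: SET bar = 23): {bar=23, foo=20}
  after event 6 (t=35: INC baz by 2): {bar=23, baz=2, foo=20}
  after event 7 (t=37: DEC baz by 9): {bar=23, baz=-7, foo=20}
  after event 8 (t=38: SET foo = 47): {bar=23, baz=-7, foo=47}

Answer: {bar=23, baz=-7, foo=47}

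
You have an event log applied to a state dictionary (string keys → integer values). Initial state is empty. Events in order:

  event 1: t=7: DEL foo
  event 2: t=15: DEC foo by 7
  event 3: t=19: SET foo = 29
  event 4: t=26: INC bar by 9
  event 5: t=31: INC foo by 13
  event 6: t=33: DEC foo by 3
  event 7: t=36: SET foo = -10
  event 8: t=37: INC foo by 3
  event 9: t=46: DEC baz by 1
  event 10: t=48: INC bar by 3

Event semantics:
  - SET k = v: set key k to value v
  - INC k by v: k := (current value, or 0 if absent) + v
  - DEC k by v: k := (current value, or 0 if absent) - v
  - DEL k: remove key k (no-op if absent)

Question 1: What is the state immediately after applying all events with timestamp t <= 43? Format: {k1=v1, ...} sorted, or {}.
Answer: {bar=9, foo=-7}

Derivation:
Apply events with t <= 43 (8 events):
  after event 1 (t=7: DEL foo): {}
  after event 2 (t=15: DEC foo by 7): {foo=-7}
  after event 3 (t=19: SET foo = 29): {foo=29}
  after event 4 (t=26: INC bar by 9): {bar=9, foo=29}
  after event 5 (t=31: INC foo by 13): {bar=9, foo=42}
  after event 6 (t=33: DEC foo by 3): {bar=9, foo=39}
  after event 7 (t=36: SET foo = -10): {bar=9, foo=-10}
  after event 8 (t=37: INC foo by 3): {bar=9, foo=-7}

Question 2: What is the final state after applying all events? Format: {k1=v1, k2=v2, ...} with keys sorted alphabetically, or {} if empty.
Answer: {bar=12, baz=-1, foo=-7}

Derivation:
  after event 1 (t=7: DEL foo): {}
  after event 2 (t=15: DEC foo by 7): {foo=-7}
  after event 3 (t=19: SET foo = 29): {foo=29}
  after event 4 (t=26: INC bar by 9): {bar=9, foo=29}
  after event 5 (t=31: INC foo by 13): {bar=9, foo=42}
  after event 6 (t=33: DEC foo by 3): {bar=9, foo=39}
  after event 7 (t=36: SET foo = -10): {bar=9, foo=-10}
  after event 8 (t=37: INC foo by 3): {bar=9, foo=-7}
  after event 9 (t=46: DEC baz by 1): {bar=9, baz=-1, foo=-7}
  after event 10 (t=48: INC bar by 3): {bar=12, baz=-1, foo=-7}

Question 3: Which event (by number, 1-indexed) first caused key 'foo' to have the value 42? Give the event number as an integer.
Answer: 5

Derivation:
Looking for first event where foo becomes 42:
  event 2: foo = -7
  event 3: foo = 29
  event 4: foo = 29
  event 5: foo 29 -> 42  <-- first match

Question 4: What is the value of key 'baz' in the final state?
Track key 'baz' through all 10 events:
  event 1 (t=7: DEL foo): baz unchanged
  event 2 (t=15: DEC foo by 7): baz unchanged
  event 3 (t=19: SET foo = 29): baz unchanged
  event 4 (t=26: INC bar by 9): baz unchanged
  event 5 (t=31: INC foo by 13): baz unchanged
  event 6 (t=33: DEC foo by 3): baz unchanged
  event 7 (t=36: SET foo = -10): baz unchanged
  event 8 (t=37: INC foo by 3): baz unchanged
  event 9 (t=46: DEC baz by 1): baz (absent) -> -1
  event 10 (t=48: INC bar by 3): baz unchanged
Final: baz = -1

Answer: -1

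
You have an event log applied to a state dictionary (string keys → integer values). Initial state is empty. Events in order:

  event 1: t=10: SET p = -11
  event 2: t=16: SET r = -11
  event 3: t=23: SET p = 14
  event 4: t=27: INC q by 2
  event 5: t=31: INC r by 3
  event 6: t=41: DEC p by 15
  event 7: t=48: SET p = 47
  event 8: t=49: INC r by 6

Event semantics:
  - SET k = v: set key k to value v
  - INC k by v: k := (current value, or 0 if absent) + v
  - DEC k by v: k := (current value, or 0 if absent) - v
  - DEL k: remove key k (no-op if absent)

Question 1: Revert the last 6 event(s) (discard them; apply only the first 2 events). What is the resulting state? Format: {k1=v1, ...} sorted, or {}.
Keep first 2 events (discard last 6):
  after event 1 (t=10: SET p = -11): {p=-11}
  after event 2 (t=16: SET r = -11): {p=-11, r=-11}

Answer: {p=-11, r=-11}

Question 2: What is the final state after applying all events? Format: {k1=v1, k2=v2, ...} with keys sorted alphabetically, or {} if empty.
Answer: {p=47, q=2, r=-2}

Derivation:
  after event 1 (t=10: SET p = -11): {p=-11}
  after event 2 (t=16: SET r = -11): {p=-11, r=-11}
  after event 3 (t=23: SET p = 14): {p=14, r=-11}
  after event 4 (t=27: INC q by 2): {p=14, q=2, r=-11}
  after event 5 (t=31: INC r by 3): {p=14, q=2, r=-8}
  after event 6 (t=41: DEC p by 15): {p=-1, q=2, r=-8}
  after event 7 (t=48: SET p = 47): {p=47, q=2, r=-8}
  after event 8 (t=49: INC r by 6): {p=47, q=2, r=-2}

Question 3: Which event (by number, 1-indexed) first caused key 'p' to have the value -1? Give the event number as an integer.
Looking for first event where p becomes -1:
  event 1: p = -11
  event 2: p = -11
  event 3: p = 14
  event 4: p = 14
  event 5: p = 14
  event 6: p 14 -> -1  <-- first match

Answer: 6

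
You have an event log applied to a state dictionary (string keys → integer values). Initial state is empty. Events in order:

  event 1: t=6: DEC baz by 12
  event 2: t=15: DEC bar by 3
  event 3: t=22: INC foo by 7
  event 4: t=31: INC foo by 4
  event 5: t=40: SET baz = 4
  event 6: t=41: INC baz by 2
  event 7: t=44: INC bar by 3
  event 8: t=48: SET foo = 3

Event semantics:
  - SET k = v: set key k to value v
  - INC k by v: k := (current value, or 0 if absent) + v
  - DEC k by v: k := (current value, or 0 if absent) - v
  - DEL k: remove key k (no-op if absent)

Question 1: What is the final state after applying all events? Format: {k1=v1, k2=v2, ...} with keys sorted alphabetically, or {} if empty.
  after event 1 (t=6: DEC baz by 12): {baz=-12}
  after event 2 (t=15: DEC bar by 3): {bar=-3, baz=-12}
  after event 3 (t=22: INC foo by 7): {bar=-3, baz=-12, foo=7}
  after event 4 (t=31: INC foo by 4): {bar=-3, baz=-12, foo=11}
  after event 5 (t=40: SET baz = 4): {bar=-3, baz=4, foo=11}
  after event 6 (t=41: INC baz by 2): {bar=-3, baz=6, foo=11}
  after event 7 (t=44: INC bar by 3): {bar=0, baz=6, foo=11}
  after event 8 (t=48: SET foo = 3): {bar=0, baz=6, foo=3}

Answer: {bar=0, baz=6, foo=3}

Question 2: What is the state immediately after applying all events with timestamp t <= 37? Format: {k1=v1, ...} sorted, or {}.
Apply events with t <= 37 (4 events):
  after event 1 (t=6: DEC baz by 12): {baz=-12}
  after event 2 (t=15: DEC bar by 3): {bar=-3, baz=-12}
  after event 3 (t=22: INC foo by 7): {bar=-3, baz=-12, foo=7}
  after event 4 (t=31: INC foo by 4): {bar=-3, baz=-12, foo=11}

Answer: {bar=-3, baz=-12, foo=11}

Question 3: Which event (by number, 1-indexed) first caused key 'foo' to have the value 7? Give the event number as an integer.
Answer: 3

Derivation:
Looking for first event where foo becomes 7:
  event 3: foo (absent) -> 7  <-- first match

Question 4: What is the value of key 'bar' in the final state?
Answer: 0

Derivation:
Track key 'bar' through all 8 events:
  event 1 (t=6: DEC baz by 12): bar unchanged
  event 2 (t=15: DEC bar by 3): bar (absent) -> -3
  event 3 (t=22: INC foo by 7): bar unchanged
  event 4 (t=31: INC foo by 4): bar unchanged
  event 5 (t=40: SET baz = 4): bar unchanged
  event 6 (t=41: INC baz by 2): bar unchanged
  event 7 (t=44: INC bar by 3): bar -3 -> 0
  event 8 (t=48: SET foo = 3): bar unchanged
Final: bar = 0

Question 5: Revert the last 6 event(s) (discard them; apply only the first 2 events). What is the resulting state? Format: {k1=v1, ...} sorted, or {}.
Keep first 2 events (discard last 6):
  after event 1 (t=6: DEC baz by 12): {baz=-12}
  after event 2 (t=15: DEC bar by 3): {bar=-3, baz=-12}

Answer: {bar=-3, baz=-12}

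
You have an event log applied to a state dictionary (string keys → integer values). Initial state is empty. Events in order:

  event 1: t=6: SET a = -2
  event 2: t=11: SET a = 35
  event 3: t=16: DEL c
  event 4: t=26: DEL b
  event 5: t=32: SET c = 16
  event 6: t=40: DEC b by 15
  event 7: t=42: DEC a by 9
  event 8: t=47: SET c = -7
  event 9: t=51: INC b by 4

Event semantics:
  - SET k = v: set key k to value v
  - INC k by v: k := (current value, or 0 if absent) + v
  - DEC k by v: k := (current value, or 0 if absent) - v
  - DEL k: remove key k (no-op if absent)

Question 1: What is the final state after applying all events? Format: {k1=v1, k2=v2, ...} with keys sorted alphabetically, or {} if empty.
Answer: {a=26, b=-11, c=-7}

Derivation:
  after event 1 (t=6: SET a = -2): {a=-2}
  after event 2 (t=11: SET a = 35): {a=35}
  after event 3 (t=16: DEL c): {a=35}
  after event 4 (t=26: DEL b): {a=35}
  after event 5 (t=32: SET c = 16): {a=35, c=16}
  after event 6 (t=40: DEC b by 15): {a=35, b=-15, c=16}
  after event 7 (t=42: DEC a by 9): {a=26, b=-15, c=16}
  after event 8 (t=47: SET c = -7): {a=26, b=-15, c=-7}
  after event 9 (t=51: INC b by 4): {a=26, b=-11, c=-7}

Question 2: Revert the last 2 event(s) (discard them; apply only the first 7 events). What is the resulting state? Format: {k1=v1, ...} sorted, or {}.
Keep first 7 events (discard last 2):
  after event 1 (t=6: SET a = -2): {a=-2}
  after event 2 (t=11: SET a = 35): {a=35}
  after event 3 (t=16: DEL c): {a=35}
  after event 4 (t=26: DEL b): {a=35}
  after event 5 (t=32: SET c = 16): {a=35, c=16}
  after event 6 (t=40: DEC b by 15): {a=35, b=-15, c=16}
  after event 7 (t=42: DEC a by 9): {a=26, b=-15, c=16}

Answer: {a=26, b=-15, c=16}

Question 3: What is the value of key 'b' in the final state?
Answer: -11

Derivation:
Track key 'b' through all 9 events:
  event 1 (t=6: SET a = -2): b unchanged
  event 2 (t=11: SET a = 35): b unchanged
  event 3 (t=16: DEL c): b unchanged
  event 4 (t=26: DEL b): b (absent) -> (absent)
  event 5 (t=32: SET c = 16): b unchanged
  event 6 (t=40: DEC b by 15): b (absent) -> -15
  event 7 (t=42: DEC a by 9): b unchanged
  event 8 (t=47: SET c = -7): b unchanged
  event 9 (t=51: INC b by 4): b -15 -> -11
Final: b = -11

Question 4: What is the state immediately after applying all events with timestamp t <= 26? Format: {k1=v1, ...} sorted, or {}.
Apply events with t <= 26 (4 events):
  after event 1 (t=6: SET a = -2): {a=-2}
  after event 2 (t=11: SET a = 35): {a=35}
  after event 3 (t=16: DEL c): {a=35}
  after event 4 (t=26: DEL b): {a=35}

Answer: {a=35}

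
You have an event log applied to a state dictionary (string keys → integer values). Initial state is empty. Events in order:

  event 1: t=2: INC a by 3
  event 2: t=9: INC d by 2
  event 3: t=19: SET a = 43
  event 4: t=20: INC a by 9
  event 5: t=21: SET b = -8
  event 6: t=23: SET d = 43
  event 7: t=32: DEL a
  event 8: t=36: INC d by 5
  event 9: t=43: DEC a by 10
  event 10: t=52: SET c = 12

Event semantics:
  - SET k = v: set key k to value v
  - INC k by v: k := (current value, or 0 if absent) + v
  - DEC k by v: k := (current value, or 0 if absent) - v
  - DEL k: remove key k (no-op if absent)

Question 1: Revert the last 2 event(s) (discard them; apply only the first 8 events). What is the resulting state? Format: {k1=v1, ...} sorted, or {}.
Answer: {b=-8, d=48}

Derivation:
Keep first 8 events (discard last 2):
  after event 1 (t=2: INC a by 3): {a=3}
  after event 2 (t=9: INC d by 2): {a=3, d=2}
  after event 3 (t=19: SET a = 43): {a=43, d=2}
  after event 4 (t=20: INC a by 9): {a=52, d=2}
  after event 5 (t=21: SET b = -8): {a=52, b=-8, d=2}
  after event 6 (t=23: SET d = 43): {a=52, b=-8, d=43}
  after event 7 (t=32: DEL a): {b=-8, d=43}
  after event 8 (t=36: INC d by 5): {b=-8, d=48}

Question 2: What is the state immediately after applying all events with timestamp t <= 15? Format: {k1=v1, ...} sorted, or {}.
Answer: {a=3, d=2}

Derivation:
Apply events with t <= 15 (2 events):
  after event 1 (t=2: INC a by 3): {a=3}
  after event 2 (t=9: INC d by 2): {a=3, d=2}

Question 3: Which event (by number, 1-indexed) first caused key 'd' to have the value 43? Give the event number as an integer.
Answer: 6

Derivation:
Looking for first event where d becomes 43:
  event 2: d = 2
  event 3: d = 2
  event 4: d = 2
  event 5: d = 2
  event 6: d 2 -> 43  <-- first match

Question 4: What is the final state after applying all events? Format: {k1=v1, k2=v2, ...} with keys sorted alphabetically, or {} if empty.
  after event 1 (t=2: INC a by 3): {a=3}
  after event 2 (t=9: INC d by 2): {a=3, d=2}
  after event 3 (t=19: SET a = 43): {a=43, d=2}
  after event 4 (t=20: INC a by 9): {a=52, d=2}
  after event 5 (t=21: SET b = -8): {a=52, b=-8, d=2}
  after event 6 (t=23: SET d = 43): {a=52, b=-8, d=43}
  after event 7 (t=32: DEL a): {b=-8, d=43}
  after event 8 (t=36: INC d by 5): {b=-8, d=48}
  after event 9 (t=43: DEC a by 10): {a=-10, b=-8, d=48}
  after event 10 (t=52: SET c = 12): {a=-10, b=-8, c=12, d=48}

Answer: {a=-10, b=-8, c=12, d=48}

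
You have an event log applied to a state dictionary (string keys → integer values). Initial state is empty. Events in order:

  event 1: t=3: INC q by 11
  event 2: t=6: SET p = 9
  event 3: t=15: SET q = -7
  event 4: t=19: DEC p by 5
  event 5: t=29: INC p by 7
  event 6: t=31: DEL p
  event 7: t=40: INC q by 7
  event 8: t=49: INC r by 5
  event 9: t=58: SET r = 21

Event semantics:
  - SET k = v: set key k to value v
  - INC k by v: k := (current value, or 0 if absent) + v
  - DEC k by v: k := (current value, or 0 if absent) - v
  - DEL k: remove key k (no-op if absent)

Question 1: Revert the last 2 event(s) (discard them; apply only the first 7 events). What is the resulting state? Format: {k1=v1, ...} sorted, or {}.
Answer: {q=0}

Derivation:
Keep first 7 events (discard last 2):
  after event 1 (t=3: INC q by 11): {q=11}
  after event 2 (t=6: SET p = 9): {p=9, q=11}
  after event 3 (t=15: SET q = -7): {p=9, q=-7}
  after event 4 (t=19: DEC p by 5): {p=4, q=-7}
  after event 5 (t=29: INC p by 7): {p=11, q=-7}
  after event 6 (t=31: DEL p): {q=-7}
  after event 7 (t=40: INC q by 7): {q=0}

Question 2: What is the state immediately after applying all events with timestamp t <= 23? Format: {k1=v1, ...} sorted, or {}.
Apply events with t <= 23 (4 events):
  after event 1 (t=3: INC q by 11): {q=11}
  after event 2 (t=6: SET p = 9): {p=9, q=11}
  after event 3 (t=15: SET q = -7): {p=9, q=-7}
  after event 4 (t=19: DEC p by 5): {p=4, q=-7}

Answer: {p=4, q=-7}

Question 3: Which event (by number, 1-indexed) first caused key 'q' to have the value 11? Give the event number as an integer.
Looking for first event where q becomes 11:
  event 1: q (absent) -> 11  <-- first match

Answer: 1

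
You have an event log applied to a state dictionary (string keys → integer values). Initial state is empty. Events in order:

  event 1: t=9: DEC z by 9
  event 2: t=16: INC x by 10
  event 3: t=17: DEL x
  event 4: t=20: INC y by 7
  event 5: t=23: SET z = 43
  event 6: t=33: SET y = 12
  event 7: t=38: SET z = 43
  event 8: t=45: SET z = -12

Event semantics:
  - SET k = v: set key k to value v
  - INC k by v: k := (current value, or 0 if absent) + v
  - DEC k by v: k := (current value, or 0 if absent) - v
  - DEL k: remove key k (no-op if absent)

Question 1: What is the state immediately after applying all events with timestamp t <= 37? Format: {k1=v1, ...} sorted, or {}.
Apply events with t <= 37 (6 events):
  after event 1 (t=9: DEC z by 9): {z=-9}
  after event 2 (t=16: INC x by 10): {x=10, z=-9}
  after event 3 (t=17: DEL x): {z=-9}
  after event 4 (t=20: INC y by 7): {y=7, z=-9}
  after event 5 (t=23: SET z = 43): {y=7, z=43}
  after event 6 (t=33: SET y = 12): {y=12, z=43}

Answer: {y=12, z=43}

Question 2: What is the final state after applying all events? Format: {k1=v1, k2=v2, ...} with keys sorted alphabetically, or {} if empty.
  after event 1 (t=9: DEC z by 9): {z=-9}
  after event 2 (t=16: INC x by 10): {x=10, z=-9}
  after event 3 (t=17: DEL x): {z=-9}
  after event 4 (t=20: INC y by 7): {y=7, z=-9}
  after event 5 (t=23: SET z = 43): {y=7, z=43}
  after event 6 (t=33: SET y = 12): {y=12, z=43}
  after event 7 (t=38: SET z = 43): {y=12, z=43}
  after event 8 (t=45: SET z = -12): {y=12, z=-12}

Answer: {y=12, z=-12}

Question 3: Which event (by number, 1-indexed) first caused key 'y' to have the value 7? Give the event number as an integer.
Looking for first event where y becomes 7:
  event 4: y (absent) -> 7  <-- first match

Answer: 4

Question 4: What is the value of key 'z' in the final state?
Track key 'z' through all 8 events:
  event 1 (t=9: DEC z by 9): z (absent) -> -9
  event 2 (t=16: INC x by 10): z unchanged
  event 3 (t=17: DEL x): z unchanged
  event 4 (t=20: INC y by 7): z unchanged
  event 5 (t=23: SET z = 43): z -9 -> 43
  event 6 (t=33: SET y = 12): z unchanged
  event 7 (t=38: SET z = 43): z 43 -> 43
  event 8 (t=45: SET z = -12): z 43 -> -12
Final: z = -12

Answer: -12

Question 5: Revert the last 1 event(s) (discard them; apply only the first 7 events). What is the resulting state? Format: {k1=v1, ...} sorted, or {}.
Answer: {y=12, z=43}

Derivation:
Keep first 7 events (discard last 1):
  after event 1 (t=9: DEC z by 9): {z=-9}
  after event 2 (t=16: INC x by 10): {x=10, z=-9}
  after event 3 (t=17: DEL x): {z=-9}
  after event 4 (t=20: INC y by 7): {y=7, z=-9}
  after event 5 (t=23: SET z = 43): {y=7, z=43}
  after event 6 (t=33: SET y = 12): {y=12, z=43}
  after event 7 (t=38: SET z = 43): {y=12, z=43}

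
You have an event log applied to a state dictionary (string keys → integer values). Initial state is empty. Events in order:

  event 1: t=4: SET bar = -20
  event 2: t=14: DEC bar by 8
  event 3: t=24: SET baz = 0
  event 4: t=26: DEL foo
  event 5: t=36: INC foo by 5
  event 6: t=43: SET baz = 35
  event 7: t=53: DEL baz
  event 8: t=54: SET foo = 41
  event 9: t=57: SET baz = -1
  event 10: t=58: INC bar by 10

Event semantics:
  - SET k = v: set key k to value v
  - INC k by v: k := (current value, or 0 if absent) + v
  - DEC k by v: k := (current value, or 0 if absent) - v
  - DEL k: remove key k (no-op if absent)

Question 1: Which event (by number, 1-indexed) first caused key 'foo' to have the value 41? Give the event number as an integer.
Looking for first event where foo becomes 41:
  event 5: foo = 5
  event 6: foo = 5
  event 7: foo = 5
  event 8: foo 5 -> 41  <-- first match

Answer: 8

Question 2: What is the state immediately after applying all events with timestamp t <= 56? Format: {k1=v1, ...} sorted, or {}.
Answer: {bar=-28, foo=41}

Derivation:
Apply events with t <= 56 (8 events):
  after event 1 (t=4: SET bar = -20): {bar=-20}
  after event 2 (t=14: DEC bar by 8): {bar=-28}
  after event 3 (t=24: SET baz = 0): {bar=-28, baz=0}
  after event 4 (t=26: DEL foo): {bar=-28, baz=0}
  after event 5 (t=36: INC foo by 5): {bar=-28, baz=0, foo=5}
  after event 6 (t=43: SET baz = 35): {bar=-28, baz=35, foo=5}
  after event 7 (t=53: DEL baz): {bar=-28, foo=5}
  after event 8 (t=54: SET foo = 41): {bar=-28, foo=41}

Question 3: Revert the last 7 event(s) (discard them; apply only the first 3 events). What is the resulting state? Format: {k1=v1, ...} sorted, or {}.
Answer: {bar=-28, baz=0}

Derivation:
Keep first 3 events (discard last 7):
  after event 1 (t=4: SET bar = -20): {bar=-20}
  after event 2 (t=14: DEC bar by 8): {bar=-28}
  after event 3 (t=24: SET baz = 0): {bar=-28, baz=0}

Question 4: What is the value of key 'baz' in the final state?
Track key 'baz' through all 10 events:
  event 1 (t=4: SET bar = -20): baz unchanged
  event 2 (t=14: DEC bar by 8): baz unchanged
  event 3 (t=24: SET baz = 0): baz (absent) -> 0
  event 4 (t=26: DEL foo): baz unchanged
  event 5 (t=36: INC foo by 5): baz unchanged
  event 6 (t=43: SET baz = 35): baz 0 -> 35
  event 7 (t=53: DEL baz): baz 35 -> (absent)
  event 8 (t=54: SET foo = 41): baz unchanged
  event 9 (t=57: SET baz = -1): baz (absent) -> -1
  event 10 (t=58: INC bar by 10): baz unchanged
Final: baz = -1

Answer: -1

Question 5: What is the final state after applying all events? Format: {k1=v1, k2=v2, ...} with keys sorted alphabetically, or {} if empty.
  after event 1 (t=4: SET bar = -20): {bar=-20}
  after event 2 (t=14: DEC bar by 8): {bar=-28}
  after event 3 (t=24: SET baz = 0): {bar=-28, baz=0}
  after event 4 (t=26: DEL foo): {bar=-28, baz=0}
  after event 5 (t=36: INC foo by 5): {bar=-28, baz=0, foo=5}
  after event 6 (t=43: SET baz = 35): {bar=-28, baz=35, foo=5}
  after event 7 (t=53: DEL baz): {bar=-28, foo=5}
  after event 8 (t=54: SET foo = 41): {bar=-28, foo=41}
  after event 9 (t=57: SET baz = -1): {bar=-28, baz=-1, foo=41}
  after event 10 (t=58: INC bar by 10): {bar=-18, baz=-1, foo=41}

Answer: {bar=-18, baz=-1, foo=41}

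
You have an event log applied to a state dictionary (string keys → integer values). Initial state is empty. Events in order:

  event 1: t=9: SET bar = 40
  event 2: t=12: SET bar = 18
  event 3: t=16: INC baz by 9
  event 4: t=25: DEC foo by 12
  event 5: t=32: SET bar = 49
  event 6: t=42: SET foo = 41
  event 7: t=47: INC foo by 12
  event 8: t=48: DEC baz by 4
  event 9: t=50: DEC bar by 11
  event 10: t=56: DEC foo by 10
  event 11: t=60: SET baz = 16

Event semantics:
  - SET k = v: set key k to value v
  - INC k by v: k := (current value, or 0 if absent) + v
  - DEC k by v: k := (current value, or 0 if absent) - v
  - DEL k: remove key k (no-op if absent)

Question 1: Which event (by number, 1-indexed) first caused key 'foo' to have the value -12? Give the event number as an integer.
Answer: 4

Derivation:
Looking for first event where foo becomes -12:
  event 4: foo (absent) -> -12  <-- first match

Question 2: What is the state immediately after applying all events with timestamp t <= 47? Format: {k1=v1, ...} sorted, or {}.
Apply events with t <= 47 (7 events):
  after event 1 (t=9: SET bar = 40): {bar=40}
  after event 2 (t=12: SET bar = 18): {bar=18}
  after event 3 (t=16: INC baz by 9): {bar=18, baz=9}
  after event 4 (t=25: DEC foo by 12): {bar=18, baz=9, foo=-12}
  after event 5 (t=32: SET bar = 49): {bar=49, baz=9, foo=-12}
  after event 6 (t=42: SET foo = 41): {bar=49, baz=9, foo=41}
  after event 7 (t=47: INC foo by 12): {bar=49, baz=9, foo=53}

Answer: {bar=49, baz=9, foo=53}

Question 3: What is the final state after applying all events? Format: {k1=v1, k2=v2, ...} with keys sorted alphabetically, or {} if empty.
  after event 1 (t=9: SET bar = 40): {bar=40}
  after event 2 (t=12: SET bar = 18): {bar=18}
  after event 3 (t=16: INC baz by 9): {bar=18, baz=9}
  after event 4 (t=25: DEC foo by 12): {bar=18, baz=9, foo=-12}
  after event 5 (t=32: SET bar = 49): {bar=49, baz=9, foo=-12}
  after event 6 (t=42: SET foo = 41): {bar=49, baz=9, foo=41}
  after event 7 (t=47: INC foo by 12): {bar=49, baz=9, foo=53}
  after event 8 (t=48: DEC baz by 4): {bar=49, baz=5, foo=53}
  after event 9 (t=50: DEC bar by 11): {bar=38, baz=5, foo=53}
  after event 10 (t=56: DEC foo by 10): {bar=38, baz=5, foo=43}
  after event 11 (t=60: SET baz = 16): {bar=38, baz=16, foo=43}

Answer: {bar=38, baz=16, foo=43}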